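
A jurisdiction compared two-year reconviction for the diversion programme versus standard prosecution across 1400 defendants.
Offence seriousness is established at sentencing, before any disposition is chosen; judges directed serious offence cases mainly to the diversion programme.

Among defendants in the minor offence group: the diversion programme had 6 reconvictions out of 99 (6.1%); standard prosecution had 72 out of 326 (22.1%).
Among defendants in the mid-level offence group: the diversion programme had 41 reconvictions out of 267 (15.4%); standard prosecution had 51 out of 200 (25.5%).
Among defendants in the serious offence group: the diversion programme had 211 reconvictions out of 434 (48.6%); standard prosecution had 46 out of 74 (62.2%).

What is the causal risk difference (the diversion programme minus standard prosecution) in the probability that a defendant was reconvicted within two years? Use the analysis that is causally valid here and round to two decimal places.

-0.13

the diversion programme is lower inside every offence seriousness stratum but standard prosecution is lower in aggregate. Whether to stratify depends on how offence seriousness relates to the disposition.
Offence seriousness is set before the disposition has any effect — it is not caused by the disposition — and it independently drives the outcome. That makes it a confounder, so the causal comparison is within offence seriousness levels.
Adjusting over the population distribution of offence seriousness: 0.304·(0.061−0.221) + 0.334·(0.154−0.255) + 0.363·(0.486−0.622) = -0.132.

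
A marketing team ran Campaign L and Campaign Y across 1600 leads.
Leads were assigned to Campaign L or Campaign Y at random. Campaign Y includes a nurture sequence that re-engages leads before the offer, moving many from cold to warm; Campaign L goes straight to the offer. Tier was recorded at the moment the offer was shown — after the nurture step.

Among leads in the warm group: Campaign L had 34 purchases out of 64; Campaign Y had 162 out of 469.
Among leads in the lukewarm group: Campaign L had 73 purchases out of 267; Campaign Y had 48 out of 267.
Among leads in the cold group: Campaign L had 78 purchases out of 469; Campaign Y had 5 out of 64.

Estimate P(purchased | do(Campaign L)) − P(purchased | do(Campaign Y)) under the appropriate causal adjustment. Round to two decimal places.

The distribution of engagement tier is itself part of what the campaign does — it is an intermediate outcome. Holding it fixed would remove that part of the effect; the total effect is the pooled difference.
The causal difference is the pooled difference: 0.231 − 0.269 = -0.037.

-0.04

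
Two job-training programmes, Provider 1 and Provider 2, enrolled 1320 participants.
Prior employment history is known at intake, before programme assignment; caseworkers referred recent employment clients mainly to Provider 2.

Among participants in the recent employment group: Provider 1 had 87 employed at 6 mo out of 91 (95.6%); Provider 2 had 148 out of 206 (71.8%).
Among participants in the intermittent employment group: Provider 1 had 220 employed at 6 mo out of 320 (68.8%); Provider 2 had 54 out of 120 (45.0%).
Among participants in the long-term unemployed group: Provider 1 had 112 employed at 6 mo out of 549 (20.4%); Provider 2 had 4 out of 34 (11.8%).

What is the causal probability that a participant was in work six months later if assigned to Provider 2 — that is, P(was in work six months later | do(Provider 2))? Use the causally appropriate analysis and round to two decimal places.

Prior employment history differs across programmes for reasons unrelated to any effect of the programme itself, and it separately predicts the outcome — a classic confounder. We must compare within prior employment history levels.
Standardising Provider 2 to the population prior employment history mix: 0.225·148/206 + 0.333·54/120 + 0.442·4/34 = 0.364.

0.36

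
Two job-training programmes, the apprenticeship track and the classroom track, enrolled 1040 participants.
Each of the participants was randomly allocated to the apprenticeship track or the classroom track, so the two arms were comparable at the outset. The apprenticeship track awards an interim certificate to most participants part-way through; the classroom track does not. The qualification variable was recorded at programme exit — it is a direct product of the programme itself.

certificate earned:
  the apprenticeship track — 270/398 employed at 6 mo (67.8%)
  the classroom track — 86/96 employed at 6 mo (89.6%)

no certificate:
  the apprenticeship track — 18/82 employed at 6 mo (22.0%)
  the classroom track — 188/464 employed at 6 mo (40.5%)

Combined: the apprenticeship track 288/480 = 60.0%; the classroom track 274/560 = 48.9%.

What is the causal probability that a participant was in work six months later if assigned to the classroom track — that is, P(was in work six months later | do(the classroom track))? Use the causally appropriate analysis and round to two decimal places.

Because the programme influences qualification attained during the programme, qualification attained during the programme is a post-treatment mediator, not a confounder. Stratifying on it would bias the estimate; the causal effect is the crude pooled difference.
So P(outcome | do(the classroom track)) is just the pooled rate for the classroom track: 274/560 = 0.489.

0.49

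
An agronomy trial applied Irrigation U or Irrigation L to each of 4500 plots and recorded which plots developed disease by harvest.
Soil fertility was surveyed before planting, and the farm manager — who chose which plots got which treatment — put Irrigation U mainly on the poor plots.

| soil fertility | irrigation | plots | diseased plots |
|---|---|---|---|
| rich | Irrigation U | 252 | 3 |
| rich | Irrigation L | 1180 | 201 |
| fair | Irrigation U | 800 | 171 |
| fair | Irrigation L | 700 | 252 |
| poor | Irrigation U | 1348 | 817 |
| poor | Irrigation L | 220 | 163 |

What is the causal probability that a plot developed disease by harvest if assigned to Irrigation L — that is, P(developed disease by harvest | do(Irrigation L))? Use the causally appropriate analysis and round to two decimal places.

0.43

Irrigation U is lower inside every soil fertility stratum but Irrigation L is lower in aggregate. Whether to stratify depends on how soil fertility relates to the irrigation.
The imbalance in soil fertility arose from how plots were allocated, not from anything the irrigation did; and soil fertility independently affects the outcome. The pooled gap is confounded — condition on soil fertility.
Standardising Irrigation L to the population soil fertility mix: 0.318·201/1180 + 0.333·252/700 + 0.348·163/220 = 0.432.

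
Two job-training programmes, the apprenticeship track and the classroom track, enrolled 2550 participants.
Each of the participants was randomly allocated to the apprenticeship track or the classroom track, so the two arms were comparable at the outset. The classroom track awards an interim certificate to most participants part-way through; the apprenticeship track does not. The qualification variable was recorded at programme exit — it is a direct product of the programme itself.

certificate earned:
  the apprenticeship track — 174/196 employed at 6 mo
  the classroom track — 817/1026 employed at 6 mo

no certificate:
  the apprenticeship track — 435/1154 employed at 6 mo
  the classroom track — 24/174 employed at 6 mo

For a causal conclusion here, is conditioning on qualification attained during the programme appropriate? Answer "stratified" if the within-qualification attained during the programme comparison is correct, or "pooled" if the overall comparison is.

The stratified and pooled comparisons disagree (the apprenticeship track wins within each qualification attained during the programme; the classroom track wins overall), so the answer turns on the causal role of qualification attained during the programme.
Qualification attained during the programme here is a post-treatment variable shaped by the programme; conditioning on it would introduce bias rather than remove it. The overall comparison is the causal one.
Pooled: the apprenticeship track 45.1% vs the classroom track 70.1%; the classroom track is higher overall.

pooled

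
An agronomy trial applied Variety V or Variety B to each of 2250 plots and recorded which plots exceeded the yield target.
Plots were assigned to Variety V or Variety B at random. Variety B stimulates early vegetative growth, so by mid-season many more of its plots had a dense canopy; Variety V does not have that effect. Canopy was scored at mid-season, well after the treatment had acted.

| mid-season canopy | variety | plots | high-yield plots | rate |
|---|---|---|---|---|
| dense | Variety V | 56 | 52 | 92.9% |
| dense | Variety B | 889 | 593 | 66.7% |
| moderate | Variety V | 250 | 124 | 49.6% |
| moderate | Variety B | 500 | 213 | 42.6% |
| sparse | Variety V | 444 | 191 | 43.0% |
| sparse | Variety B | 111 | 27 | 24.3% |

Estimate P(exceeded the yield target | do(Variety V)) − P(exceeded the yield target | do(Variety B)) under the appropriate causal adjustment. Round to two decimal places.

-0.07

Within every mid-season canopy level Variety V has the higher rate, yet pooled Variety B does — Simpson's reversal.
Mid-season canopy is downstream of the variety. One should not condition on a consequence of treatment, so the overall rates are the right comparison.
The causal difference is the pooled difference: 0.489 − 0.555 = -0.066.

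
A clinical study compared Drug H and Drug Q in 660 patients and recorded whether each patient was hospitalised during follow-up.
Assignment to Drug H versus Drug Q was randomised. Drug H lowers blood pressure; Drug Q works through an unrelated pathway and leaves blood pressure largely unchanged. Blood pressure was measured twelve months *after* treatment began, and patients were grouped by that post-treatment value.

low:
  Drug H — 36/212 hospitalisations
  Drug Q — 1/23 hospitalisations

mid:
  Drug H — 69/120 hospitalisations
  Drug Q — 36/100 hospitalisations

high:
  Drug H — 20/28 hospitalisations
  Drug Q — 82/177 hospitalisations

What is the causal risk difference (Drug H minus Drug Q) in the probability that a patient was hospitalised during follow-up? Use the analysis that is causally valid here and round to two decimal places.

-0.05

The distribution of blood pressure is itself part of what the drug does — it is an intermediate outcome. Holding it fixed would remove that part of the effect; the total effect is the pooled difference.
The causal difference is the pooled difference: 0.347 − 0.397 = -0.049.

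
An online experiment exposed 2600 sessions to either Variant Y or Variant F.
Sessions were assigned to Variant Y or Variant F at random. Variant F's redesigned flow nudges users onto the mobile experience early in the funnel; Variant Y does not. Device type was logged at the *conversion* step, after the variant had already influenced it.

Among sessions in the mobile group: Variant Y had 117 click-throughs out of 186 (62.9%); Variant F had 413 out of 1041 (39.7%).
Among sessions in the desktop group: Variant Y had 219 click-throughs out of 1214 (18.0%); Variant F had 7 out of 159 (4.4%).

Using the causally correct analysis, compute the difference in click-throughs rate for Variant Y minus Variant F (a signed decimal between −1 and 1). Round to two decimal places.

Device type here is a post-treatment variable shaped by the variant; conditioning on it would introduce bias rather than remove it. The overall comparison is the causal one.
The causal difference is the pooled difference: 0.240 − 0.350 = -0.110.

-0.11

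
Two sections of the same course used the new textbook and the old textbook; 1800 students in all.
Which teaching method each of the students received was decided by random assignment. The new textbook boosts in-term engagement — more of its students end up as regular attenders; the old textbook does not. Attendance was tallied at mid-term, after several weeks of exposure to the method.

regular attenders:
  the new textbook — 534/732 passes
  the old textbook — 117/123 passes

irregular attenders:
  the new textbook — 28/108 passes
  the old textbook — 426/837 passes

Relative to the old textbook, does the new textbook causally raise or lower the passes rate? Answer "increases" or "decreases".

increases

Mid-term attendance here is a post-treatment variable shaped by the teaching method; conditioning on it would introduce bias rather than remove it. The overall comparison is the causal one.
Pooled: the new textbook 66.9% vs the old textbook 56.6%; the new textbook is higher overall.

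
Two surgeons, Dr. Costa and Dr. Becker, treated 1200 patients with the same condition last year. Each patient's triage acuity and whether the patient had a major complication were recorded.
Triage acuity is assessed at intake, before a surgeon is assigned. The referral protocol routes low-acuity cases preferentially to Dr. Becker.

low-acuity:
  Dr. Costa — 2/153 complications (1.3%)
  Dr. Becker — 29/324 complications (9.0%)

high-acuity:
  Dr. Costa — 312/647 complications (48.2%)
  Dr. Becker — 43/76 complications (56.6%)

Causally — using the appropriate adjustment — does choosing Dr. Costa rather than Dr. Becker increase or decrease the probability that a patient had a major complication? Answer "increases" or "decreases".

decreases

Within every triage acuity level Dr. Costa has the lower rate, yet pooled Dr. Becker does — Simpson's reversal.
The imbalance in triage acuity arose from how patients were allocated, not from anything the surgeon did; and triage acuity independently affects the outcome. The pooled gap is confounded — condition on triage acuity.
Within each level — low-acuity: 1.3% vs 9.0%; high-acuity: 48.2% vs 56.6% — Dr. Costa is lower every time.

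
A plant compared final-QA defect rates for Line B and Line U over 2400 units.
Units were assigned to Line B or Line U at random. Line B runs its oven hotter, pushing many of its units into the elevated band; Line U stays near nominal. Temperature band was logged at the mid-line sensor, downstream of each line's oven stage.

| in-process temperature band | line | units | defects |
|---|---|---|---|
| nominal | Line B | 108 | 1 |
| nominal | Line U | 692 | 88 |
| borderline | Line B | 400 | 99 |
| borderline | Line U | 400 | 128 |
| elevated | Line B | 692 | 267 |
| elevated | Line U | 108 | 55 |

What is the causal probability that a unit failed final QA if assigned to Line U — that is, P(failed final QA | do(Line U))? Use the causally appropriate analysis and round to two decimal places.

In-process temperature band here is a post-treatment variable shaped by the line; conditioning on it would introduce bias rather than remove it. The overall comparison is the causal one.
So P(outcome | do(Line U)) is just the pooled rate for Line U: 271/1200 = 0.226.

0.23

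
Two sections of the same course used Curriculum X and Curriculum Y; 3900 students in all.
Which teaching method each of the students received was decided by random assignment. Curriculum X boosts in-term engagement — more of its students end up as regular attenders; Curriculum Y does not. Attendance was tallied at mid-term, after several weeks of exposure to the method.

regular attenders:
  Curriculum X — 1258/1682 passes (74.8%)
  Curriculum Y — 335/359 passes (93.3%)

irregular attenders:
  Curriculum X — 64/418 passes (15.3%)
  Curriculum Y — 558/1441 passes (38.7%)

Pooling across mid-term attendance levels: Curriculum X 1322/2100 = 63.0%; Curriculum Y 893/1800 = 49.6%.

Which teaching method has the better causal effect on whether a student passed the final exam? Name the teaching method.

Curriculum X

Within every mid-term attendance level Curriculum Y has the higher rate, yet pooled Curriculum X does — Simpson's reversal.
Mid-term attendance is recorded after the teaching method and is itself shifted by it — it sits on the causal path from teaching method to outcome. Conditioning on a mediator would strip out part of the effect we want; the pooled comparison gives the total causal effect.
Pooled: Curriculum X 63.0% vs Curriculum Y 49.6%; Curriculum X is higher overall.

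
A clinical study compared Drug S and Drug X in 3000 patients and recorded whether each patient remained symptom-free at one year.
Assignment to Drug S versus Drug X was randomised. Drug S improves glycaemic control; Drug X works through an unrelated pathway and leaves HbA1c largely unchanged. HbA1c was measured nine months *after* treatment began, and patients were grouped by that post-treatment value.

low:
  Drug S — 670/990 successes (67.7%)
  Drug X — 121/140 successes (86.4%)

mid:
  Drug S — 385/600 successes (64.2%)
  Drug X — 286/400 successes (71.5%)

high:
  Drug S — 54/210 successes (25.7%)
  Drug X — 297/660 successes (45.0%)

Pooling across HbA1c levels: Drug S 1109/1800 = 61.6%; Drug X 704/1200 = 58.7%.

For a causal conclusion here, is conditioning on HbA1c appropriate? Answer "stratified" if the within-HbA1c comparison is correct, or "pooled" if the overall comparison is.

Because the drug influences HbA1c, HbA1c is a post-treatment mediator, not a confounder. Stratifying on it would bias the estimate; the causal effect is the crude pooled difference.
Pooled: Drug S 61.6% vs Drug X 58.7%; Drug S is higher overall.

pooled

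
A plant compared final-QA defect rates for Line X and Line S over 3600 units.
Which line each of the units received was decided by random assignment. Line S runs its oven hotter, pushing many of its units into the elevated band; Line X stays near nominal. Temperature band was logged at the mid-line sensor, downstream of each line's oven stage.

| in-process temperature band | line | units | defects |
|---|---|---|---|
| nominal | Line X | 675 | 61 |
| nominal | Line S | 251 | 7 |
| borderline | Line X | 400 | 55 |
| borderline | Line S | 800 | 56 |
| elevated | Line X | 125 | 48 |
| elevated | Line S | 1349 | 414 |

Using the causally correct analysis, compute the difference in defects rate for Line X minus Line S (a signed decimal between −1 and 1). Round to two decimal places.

-0.06

In-process temperature band lies on the pathway line → in-process temperature band → outcome, so adjusting for it blocks the indirect effect. For the total causal effect of line, use the unadjusted pooled rates.
The causal difference is the pooled difference: 0.137 − 0.199 = -0.062.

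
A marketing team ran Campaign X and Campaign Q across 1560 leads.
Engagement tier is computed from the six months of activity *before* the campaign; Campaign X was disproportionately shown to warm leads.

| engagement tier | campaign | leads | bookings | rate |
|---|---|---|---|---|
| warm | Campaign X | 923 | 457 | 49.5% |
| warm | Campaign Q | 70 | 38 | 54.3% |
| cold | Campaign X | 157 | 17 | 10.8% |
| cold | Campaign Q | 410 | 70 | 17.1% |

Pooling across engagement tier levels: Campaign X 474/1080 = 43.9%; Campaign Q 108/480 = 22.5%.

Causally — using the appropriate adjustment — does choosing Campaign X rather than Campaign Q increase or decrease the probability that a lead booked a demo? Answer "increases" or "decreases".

Since engagement tier is a pre-existing factor (not a product of the campaign) and it affects the outcome on its own, it is a confounder. The stratified rates, not the pooled rate, identify the causal effect.
Within each level — warm: 49.5% vs 54.3%; cold: 10.8% vs 17.1% — Campaign Q is higher every time.

decreases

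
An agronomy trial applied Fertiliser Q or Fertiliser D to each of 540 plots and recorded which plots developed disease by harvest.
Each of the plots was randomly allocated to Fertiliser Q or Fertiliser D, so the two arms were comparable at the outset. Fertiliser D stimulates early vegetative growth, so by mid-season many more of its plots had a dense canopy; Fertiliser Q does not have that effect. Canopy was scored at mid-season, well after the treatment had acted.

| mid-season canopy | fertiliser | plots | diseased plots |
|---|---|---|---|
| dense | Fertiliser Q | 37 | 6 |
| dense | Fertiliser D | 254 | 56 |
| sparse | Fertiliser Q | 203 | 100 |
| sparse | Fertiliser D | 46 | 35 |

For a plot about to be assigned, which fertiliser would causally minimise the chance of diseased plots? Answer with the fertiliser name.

Fertiliser D

Fertiliser Q is lower inside every mid-season canopy stratum but Fertiliser D is lower in aggregate. Whether to stratify depends on how mid-season canopy relates to the fertiliser.
Because the fertiliser influences mid-season canopy, mid-season canopy is a post-treatment mediator, not a confounder. Stratifying on it would bias the estimate; the causal effect is the crude pooled difference.
Pooled: Fertiliser Q 44.2% vs Fertiliser D 30.3%; Fertiliser D is lower overall.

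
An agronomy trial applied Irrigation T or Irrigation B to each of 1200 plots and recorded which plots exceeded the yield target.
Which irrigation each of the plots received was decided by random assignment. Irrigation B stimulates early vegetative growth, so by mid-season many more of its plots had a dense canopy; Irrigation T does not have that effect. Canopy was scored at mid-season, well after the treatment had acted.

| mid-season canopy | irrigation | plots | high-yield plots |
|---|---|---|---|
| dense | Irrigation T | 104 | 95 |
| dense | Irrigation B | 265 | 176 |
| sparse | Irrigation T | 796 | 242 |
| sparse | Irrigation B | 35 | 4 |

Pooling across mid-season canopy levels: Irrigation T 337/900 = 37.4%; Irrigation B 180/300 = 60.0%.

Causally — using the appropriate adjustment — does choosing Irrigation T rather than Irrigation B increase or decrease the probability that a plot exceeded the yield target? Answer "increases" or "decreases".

decreases

Within every mid-season canopy level Irrigation T has the higher rate, yet pooled Irrigation B does — Simpson's reversal.
Mid-season canopy is downstream of the irrigation. One should not condition on a consequence of treatment, so the overall rates are the right comparison.
Pooled: Irrigation T 37.4% vs Irrigation B 60.0%; Irrigation B is higher overall.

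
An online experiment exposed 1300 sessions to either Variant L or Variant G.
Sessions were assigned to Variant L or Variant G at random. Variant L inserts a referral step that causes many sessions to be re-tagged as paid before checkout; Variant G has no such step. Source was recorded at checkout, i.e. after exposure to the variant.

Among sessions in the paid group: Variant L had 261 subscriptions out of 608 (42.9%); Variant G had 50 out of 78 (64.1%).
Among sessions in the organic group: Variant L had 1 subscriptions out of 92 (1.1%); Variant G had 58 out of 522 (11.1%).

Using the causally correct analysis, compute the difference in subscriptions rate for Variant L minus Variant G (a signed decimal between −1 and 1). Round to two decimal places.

The traffic source-specific comparison favours Variant G throughout, but the pooled figures favour Variant L. The question is whether to condition on traffic source.
Because the variant influences traffic source, traffic source is a post-treatment mediator, not a confounder. Stratifying on it would bias the estimate; the causal effect is the crude pooled difference.
The causal difference is the pooled difference: 0.374 − 0.180 = +0.194.

+0.19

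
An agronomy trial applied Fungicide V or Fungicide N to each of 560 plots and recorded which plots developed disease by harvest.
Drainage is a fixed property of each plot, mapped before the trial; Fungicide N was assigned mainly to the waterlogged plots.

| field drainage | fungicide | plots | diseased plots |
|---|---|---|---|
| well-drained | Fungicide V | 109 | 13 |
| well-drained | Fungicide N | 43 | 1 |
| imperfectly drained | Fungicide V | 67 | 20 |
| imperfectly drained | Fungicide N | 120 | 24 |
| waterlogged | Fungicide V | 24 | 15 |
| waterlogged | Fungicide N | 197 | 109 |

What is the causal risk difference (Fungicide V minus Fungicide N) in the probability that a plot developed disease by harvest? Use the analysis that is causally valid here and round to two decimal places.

+0.09

Field drainage is set before the fungicide has any effect — it is not caused by the fungicide — and it independently drives the outcome. That makes it a confounder, so the causal comparison is within field drainage levels.
Adjusting over the population distribution of field drainage: 0.271·(0.119−0.023) + 0.334·(0.299−0.200) + 0.395·(0.625−0.553) = +0.087.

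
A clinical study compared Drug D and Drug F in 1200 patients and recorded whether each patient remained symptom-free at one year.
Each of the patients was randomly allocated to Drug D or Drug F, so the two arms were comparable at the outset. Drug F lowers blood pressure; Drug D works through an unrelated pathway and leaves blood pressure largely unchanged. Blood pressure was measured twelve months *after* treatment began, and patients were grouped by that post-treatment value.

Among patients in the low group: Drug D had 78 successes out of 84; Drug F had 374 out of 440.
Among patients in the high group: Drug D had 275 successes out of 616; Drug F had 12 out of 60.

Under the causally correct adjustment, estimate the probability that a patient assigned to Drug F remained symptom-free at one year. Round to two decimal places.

0.77

Blood pressure is recorded after the drug and is itself shifted by it — it sits on the causal path from drug to outcome. Conditioning on a mediator would strip out part of the effect we want; the pooled comparison gives the total causal effect.
So P(outcome | do(Drug F)) is just the pooled rate for Drug F: 386/500 = 0.772.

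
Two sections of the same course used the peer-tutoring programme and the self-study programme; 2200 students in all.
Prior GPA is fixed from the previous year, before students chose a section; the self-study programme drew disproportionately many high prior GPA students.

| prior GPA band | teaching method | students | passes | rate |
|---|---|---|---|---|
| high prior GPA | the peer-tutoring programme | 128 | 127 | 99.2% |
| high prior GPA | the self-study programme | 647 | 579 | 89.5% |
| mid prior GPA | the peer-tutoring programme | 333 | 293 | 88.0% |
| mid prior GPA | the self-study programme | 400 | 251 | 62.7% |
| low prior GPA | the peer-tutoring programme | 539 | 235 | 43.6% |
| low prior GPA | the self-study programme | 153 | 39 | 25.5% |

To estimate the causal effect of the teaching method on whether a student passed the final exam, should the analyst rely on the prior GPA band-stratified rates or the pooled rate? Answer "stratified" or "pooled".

Prior GPA band satisfies the back-door criterion: it is not a descendant of the teaching method, and it blocks the spurious path from teaching method to outcome. Adjusting for it (i.e., using the within-prior GPA band rates) gives the causal effect.
Within each level — high prior GPA: 99.2% vs 89.5%; mid prior GPA: 88.0% vs 62.7%; low prior GPA: 43.6% vs 25.5% — the peer-tutoring programme is higher every time.

stratified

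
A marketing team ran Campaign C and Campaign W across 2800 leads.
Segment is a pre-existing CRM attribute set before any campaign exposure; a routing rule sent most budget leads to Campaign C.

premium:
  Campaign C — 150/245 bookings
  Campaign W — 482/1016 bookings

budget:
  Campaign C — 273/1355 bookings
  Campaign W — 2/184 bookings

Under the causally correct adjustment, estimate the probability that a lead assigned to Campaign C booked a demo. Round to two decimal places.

0.39

The stratified and pooled comparisons disagree (Campaign C wins within each customer segment; Campaign W wins overall), so the answer turns on the causal role of customer segment.
Here customer segment is a common cause — it drives both which campaign a case falls under and the outcome. The crude comparison mixes populations; the stratum-specific rates are the causally relevant ones.
Standardising Campaign C to the population customer segment mix: 0.450·150/245 + 0.550·273/1355 = 0.386.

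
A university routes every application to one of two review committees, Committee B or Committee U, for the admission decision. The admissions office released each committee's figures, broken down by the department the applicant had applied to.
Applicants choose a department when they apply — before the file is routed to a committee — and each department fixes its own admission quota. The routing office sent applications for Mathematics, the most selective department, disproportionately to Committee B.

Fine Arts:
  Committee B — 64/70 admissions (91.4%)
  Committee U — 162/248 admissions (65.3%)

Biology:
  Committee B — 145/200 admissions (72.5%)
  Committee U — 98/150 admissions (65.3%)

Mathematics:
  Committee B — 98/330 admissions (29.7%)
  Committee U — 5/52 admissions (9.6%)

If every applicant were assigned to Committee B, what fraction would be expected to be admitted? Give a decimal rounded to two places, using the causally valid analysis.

Within every department level Committee B has the higher rate, yet pooled Committee U does — Simpson's reversal.
The imbalance in department arose from how applicants were allocated, not from anything the review committee did; and department independently affects the outcome. The pooled gap is confounded — condition on department.
Standardising Committee B to the population department mix: 0.303·64/70 + 0.333·145/200 + 0.364·98/330 = 0.627.

0.63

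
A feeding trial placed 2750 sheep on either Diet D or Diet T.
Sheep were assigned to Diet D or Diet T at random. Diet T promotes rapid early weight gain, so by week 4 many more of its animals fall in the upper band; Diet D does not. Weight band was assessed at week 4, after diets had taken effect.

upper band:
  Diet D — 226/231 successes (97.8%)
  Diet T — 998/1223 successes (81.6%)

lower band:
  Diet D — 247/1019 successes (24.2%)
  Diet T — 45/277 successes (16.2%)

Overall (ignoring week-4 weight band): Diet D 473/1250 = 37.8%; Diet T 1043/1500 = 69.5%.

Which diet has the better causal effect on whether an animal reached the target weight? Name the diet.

Diet T

Stratifying would compare diets among sheep the diets themselves sorted into week-4 weight band groups — a form of selection on an intermediate. The unconditioned pooled rates give the total causal effect.
Pooled: Diet D 37.8% vs Diet T 69.5%; Diet T is higher overall.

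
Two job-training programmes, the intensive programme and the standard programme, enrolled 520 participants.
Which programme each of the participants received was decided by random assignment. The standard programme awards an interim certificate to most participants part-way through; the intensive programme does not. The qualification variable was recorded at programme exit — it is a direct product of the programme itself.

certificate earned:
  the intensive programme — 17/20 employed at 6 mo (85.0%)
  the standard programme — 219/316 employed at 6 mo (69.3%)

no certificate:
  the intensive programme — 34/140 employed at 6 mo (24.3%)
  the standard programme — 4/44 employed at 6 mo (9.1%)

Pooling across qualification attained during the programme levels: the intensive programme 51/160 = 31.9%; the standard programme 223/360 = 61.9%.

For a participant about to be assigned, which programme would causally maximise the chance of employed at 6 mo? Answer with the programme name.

the standard programme

Qualification attained during the programme is downstream of the programme. One should not condition on a consequence of treatment, so the overall rates are the right comparison.
Pooled: the intensive programme 31.9% vs the standard programme 61.9%; the standard programme is higher overall.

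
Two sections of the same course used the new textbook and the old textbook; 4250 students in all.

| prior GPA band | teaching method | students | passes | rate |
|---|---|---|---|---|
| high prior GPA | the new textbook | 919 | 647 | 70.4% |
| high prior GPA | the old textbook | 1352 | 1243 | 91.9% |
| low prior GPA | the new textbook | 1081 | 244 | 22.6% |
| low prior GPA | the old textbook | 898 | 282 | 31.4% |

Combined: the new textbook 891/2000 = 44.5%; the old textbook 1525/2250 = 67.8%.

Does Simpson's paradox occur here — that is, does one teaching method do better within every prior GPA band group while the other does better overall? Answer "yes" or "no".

Within each prior GPA band level (high prior GPA 70.4% vs 91.9%; low prior GPA 22.6% vs 31.4%), the old textbook has the higher rate every time. Pooled: 44.5% vs 67.8% — the old textbook has the higher rate overall. They agree.

no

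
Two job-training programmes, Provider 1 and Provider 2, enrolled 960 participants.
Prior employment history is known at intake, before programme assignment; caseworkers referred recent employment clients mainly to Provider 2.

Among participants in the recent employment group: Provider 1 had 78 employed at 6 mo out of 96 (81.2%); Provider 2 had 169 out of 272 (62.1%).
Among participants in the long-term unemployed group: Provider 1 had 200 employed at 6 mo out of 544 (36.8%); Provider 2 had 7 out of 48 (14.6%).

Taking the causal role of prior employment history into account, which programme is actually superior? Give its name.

Here prior employment history is a common cause — it drives both which programme a case falls under and the outcome. The crude comparison mixes populations; the stratum-specific rates are the causally relevant ones.
Within each level — recent employment: 81.2% vs 62.1%; long-term unemployed: 36.8% vs 14.6% — Provider 1 is higher every time.

Provider 1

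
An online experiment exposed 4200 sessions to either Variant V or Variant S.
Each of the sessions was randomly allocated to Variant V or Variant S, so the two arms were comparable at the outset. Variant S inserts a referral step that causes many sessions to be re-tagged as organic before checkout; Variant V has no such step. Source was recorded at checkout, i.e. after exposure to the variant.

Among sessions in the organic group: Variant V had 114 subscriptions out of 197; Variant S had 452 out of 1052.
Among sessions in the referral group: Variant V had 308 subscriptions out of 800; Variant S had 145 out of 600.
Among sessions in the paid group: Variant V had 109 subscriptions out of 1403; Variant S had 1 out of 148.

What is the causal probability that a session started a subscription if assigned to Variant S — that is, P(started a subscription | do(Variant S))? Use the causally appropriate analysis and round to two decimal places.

0.33

Because the variant influences traffic source, traffic source is a post-treatment mediator, not a confounder. Stratifying on it would bias the estimate; the causal effect is the crude pooled difference.
So P(outcome | do(Variant S)) is just the pooled rate for Variant S: 598/1800 = 0.332.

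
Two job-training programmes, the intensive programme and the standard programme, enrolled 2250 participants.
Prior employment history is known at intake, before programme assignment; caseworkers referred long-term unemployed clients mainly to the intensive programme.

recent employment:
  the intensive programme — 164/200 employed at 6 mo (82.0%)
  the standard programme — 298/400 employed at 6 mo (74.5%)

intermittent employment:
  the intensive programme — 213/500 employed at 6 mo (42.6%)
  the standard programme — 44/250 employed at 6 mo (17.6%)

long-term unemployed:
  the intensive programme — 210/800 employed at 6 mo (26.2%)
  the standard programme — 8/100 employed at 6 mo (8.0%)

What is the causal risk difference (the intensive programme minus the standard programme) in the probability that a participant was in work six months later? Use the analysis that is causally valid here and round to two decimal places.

The imbalance in prior employment history arose from how participants were allocated, not from anything the programme did; and prior employment history independently affects the outcome. The pooled gap is confounded — condition on prior employment history.
Adjusting over the population distribution of prior employment history: 0.267·(0.820−0.745) + 0.333·(0.426−0.176) + 0.400·(0.263−0.080) = +0.176.

+0.18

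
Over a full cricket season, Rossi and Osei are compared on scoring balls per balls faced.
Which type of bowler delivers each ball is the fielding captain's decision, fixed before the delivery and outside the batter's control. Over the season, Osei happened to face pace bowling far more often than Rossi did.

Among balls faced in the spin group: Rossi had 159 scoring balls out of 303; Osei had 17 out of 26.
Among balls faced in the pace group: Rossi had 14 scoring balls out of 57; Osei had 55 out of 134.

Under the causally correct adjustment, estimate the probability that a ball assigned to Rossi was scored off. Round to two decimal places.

Osei is higher inside every bowling type stratum but Rossi is higher in aggregate. Whether to stratify depends on how bowling type relates to the player.
Nothing the player does changes bowling type; the imbalance is an allocation artefact. With bowling type also predicting the outcome, the pooled figure is confounded, and the within-stratum comparison is the causal one.
Standardising Rossi to the population bowling type mix: 0.633·159/303 + 0.367·14/57 = 0.422.

0.42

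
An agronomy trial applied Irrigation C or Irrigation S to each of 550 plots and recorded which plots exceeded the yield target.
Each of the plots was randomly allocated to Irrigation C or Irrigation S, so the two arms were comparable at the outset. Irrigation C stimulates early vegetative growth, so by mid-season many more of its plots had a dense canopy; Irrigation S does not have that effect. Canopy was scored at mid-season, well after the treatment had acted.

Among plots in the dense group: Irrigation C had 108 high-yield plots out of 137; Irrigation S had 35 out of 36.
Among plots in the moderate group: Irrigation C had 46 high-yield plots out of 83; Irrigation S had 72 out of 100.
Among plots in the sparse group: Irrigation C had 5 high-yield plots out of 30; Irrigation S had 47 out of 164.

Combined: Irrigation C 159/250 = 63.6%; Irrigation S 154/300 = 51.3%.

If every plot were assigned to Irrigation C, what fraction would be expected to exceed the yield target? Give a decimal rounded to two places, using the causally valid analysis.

0.64

The mid-season canopy-specific comparison favours Irrigation S throughout, but the pooled figures favour Irrigation C. The question is whether to condition on mid-season canopy.
Mid-season canopy here is a post-treatment variable shaped by the irrigation; conditioning on it would introduce bias rather than remove it. The overall comparison is the causal one.
So P(outcome | do(Irrigation C)) is just the pooled rate for Irrigation C: 159/250 = 0.636.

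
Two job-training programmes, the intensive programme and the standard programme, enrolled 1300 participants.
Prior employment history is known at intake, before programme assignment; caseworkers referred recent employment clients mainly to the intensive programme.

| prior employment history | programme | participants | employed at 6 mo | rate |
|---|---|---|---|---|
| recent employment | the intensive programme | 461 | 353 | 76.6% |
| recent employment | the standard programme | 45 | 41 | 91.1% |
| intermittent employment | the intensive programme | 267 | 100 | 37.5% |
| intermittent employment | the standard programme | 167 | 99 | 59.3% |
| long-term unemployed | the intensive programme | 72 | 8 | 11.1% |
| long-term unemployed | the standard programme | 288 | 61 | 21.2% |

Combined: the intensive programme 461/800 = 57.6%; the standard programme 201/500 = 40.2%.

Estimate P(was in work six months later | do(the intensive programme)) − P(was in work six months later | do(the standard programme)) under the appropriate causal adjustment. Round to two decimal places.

The prior employment history-specific comparison favours the standard programme throughout, but the pooled figures favour the intensive programme. The question is whether to condition on prior employment history.
Prior employment history differs across programmes for reasons unrelated to any effect of the programme itself, and it separately predicts the outcome — a classic confounder. We must compare within prior employment history levels.
Adjusting over the population distribution of prior employment history: 0.389·(0.766−0.911) + 0.334·(0.375−0.593) + 0.277·(0.111−0.212) = -0.157.

-0.16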